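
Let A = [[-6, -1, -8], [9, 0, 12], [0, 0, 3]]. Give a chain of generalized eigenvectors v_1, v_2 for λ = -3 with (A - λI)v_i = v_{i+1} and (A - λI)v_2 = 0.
We seek v_1 ∈ ker((A + 3I)^2) \ ker(A + 3I), then set v_{i+1} = (A + 3I) v_i.

One such chain is v_1 = [[-3, 8, 0]]^T, v_2 = [[1, -3, 0]]^T. Check: (A + 3I) v_2 = [[0, 0, 0]]^T = 0.

v_1 = [[-3, 8, 0]]^T, v_2 = [[1, -3, 0]]^T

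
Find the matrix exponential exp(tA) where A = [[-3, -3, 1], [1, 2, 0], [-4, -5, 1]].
A has Jordan form J = [[0, 1, 0], [0, 0, 1], [0, 0, 0]] with A = PJP^{-1}, so e^{tA} = P e^{tJ} P^{-1}.

For a Jordan block J_k(λ), e^{tJ_k(λ)} = e^{λt} · (I + tN + t^2 N^2/2! + ... + t^{k-1} N^{k-1}/(k-1)!) where N is the nilpotent superdiagonal part.

Assembling the blocks and conjugating back gives the entries of e^{tA} as shown above.

e^{tA} = [[t^2 - 3*t + 1, t*(-t - 3), t*(1 - t)], [t*(2 - t)/2, t^2/2 + 2*t + 1, t^2/2], [t*(3*t - 8)/2, t*(-3*t - 10)/2, -3*t^2/2 + t + 1]]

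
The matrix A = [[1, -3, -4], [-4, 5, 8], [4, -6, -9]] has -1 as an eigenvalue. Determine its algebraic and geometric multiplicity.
algebraic multiplicity 3, geometric multiplicity 2

The characteristic polynomial is (x + 1)^3, so the factor x + 1 appears with exponent 3: the algebraic multiplicity is 3.

rank(A + I) = 1, so the eigenspace has dimension 3 - 1 = 2: the geometric multiplicity is 2.

Since 2 < 3, A is not diagonalizable.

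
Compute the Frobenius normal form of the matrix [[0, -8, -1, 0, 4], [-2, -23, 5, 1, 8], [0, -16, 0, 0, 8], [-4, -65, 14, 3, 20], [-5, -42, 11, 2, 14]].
The invariant factors of A (the non-unit diagonal entries of the Smith normal form of xI - A over ℚ[x]) are (x + 2)^2, (x - 2)(x + 2)^2, each dividing the next. The characteristic polynomial is their product, (x - 2)(x + 2)^4.

The rational canonical form is the block-diagonal matrix of companion matrices C(f_i):
R = [[0, -4, 0, 0, 0], [1, -4, 0, 0, 0], [0, 0, 0, 0, 8], [0, 0, 1, 0, 4], [0, 0, 0, 1, -2]].

R = [[0, -4, 0, 0, 0], [1, -4, 0, 0, 0], [0, 0, 0, 0, 8], [0, 0, 1, 0, 4], [0, 0, 0, 1, -2]]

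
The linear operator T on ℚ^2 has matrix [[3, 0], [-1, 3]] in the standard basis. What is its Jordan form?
The characteristic polynomial is det(xI - A) = (x - 3)^2, so the eigenvalues are 3 (algebraic multiplicity 2).

For λ = 3: rank(A - 3I) = 1, rank((A - 3I)^2) = 0. The eigenspace has dimension 2 - 1 = 1, so there is 1 Jordan block; the rank sequence gives block sizes [2].

Assembling the blocks gives the Jordan form J above.

J = [[3, 1], [0, 3]]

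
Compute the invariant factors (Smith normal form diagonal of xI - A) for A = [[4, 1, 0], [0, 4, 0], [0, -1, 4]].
x - 4, (x - 4)^2

The Jordan structure of A has elementary divisors (x - 4)^2, (x - 4). Arranging the block sizes at each eigenvalue in decreasing order and taking row products gives the invariant factors.

Invariant factors (smallest first, each dividing the next): x - 4, (x - 4)^2.

Check: the last factor (x - 4)^2 is the minimal polynomial, and the product (x - 4)^3 is the characteristic polynomial.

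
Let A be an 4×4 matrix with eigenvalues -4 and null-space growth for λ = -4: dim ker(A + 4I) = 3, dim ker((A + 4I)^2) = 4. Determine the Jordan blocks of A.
Jordan blocks: (-4, 2), (-4, 1), (-4, 1)

λ = -4: successive nullity increments [3, 1] count blocks of size ≥ k; block sizes are [2, 1, 1].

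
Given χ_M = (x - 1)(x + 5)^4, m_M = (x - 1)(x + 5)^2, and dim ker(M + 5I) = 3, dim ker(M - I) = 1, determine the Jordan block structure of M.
Jordan blocks: (-5, 2), (-5, 1), (-5, 1), (1, 1)

λ = -5: algebraic multiplicity 4 (exponent in χ_M), largest block size 2 (exponent in m_M), 3 blocks (geometric multiplicity). These force block sizes [2, 1, 1].
λ = 1: algebraic multiplicity 1 (exponent in χ_M), largest block size 1 (exponent in m_M), 1 block (geometric multiplicity). This forces block sizes [1].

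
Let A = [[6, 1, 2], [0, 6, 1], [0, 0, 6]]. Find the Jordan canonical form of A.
The characteristic polynomial is det(xI - A) = (x - 6)^3, so the eigenvalues are 6 (algebraic multiplicity 3).

For λ = 6: rank(A - 6I) = 2, rank((A - 6I)^2) = 1, rank((A - 6I)^3) = 0. The eigenspace has dimension 3 - 2 = 1, so there is 1 Jordan block; the rank sequence gives block sizes [3].

Assembling the blocks gives the Jordan form J above.

J = [[6, 1, 0], [0, 6, 1], [0, 0, 6]]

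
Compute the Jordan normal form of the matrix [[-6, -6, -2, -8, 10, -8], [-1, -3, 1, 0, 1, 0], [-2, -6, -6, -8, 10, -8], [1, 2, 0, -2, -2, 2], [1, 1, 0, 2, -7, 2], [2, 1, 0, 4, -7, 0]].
The characteristic polynomial is det(xI - A) = (x + 4)^6, so the eigenvalues are -4 (algebraic multiplicity 6).

For λ = -4: rank(A + 4I) = 3, rank((A + 4I)^2) = 1, rank((A + 4I)^3) = 0. The eigenspace has dimension 6 - 3 = 3, so there are 3 Jordan blocks; the rank sequence gives block sizes [3, 2, 1].

Assembling the blocks gives the Jordan form J above.

J = [[-4, 1, 0, 0, 0, 0], [0, -4, 1, 0, 0, 0], [0, 0, -4, 0, 0, 0], [0, 0, 0, -4, 1, 0], [0, 0, 0, 0, -4, 0], [0, 0, 0, 0, 0, -4]]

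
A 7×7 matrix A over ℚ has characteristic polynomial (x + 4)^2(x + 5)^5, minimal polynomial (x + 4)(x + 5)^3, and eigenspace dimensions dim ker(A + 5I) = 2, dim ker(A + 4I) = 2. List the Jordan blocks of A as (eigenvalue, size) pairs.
λ = -5: algebraic multiplicity 5 (exponent in χ_A), largest block size 3 (exponent in m_A), 2 blocks (geometric multiplicity). These force block sizes [3, 2].
λ = -4: algebraic multiplicity 2 (exponent in χ_A), largest block size 1 (exponent in m_A), 2 blocks (geometric multiplicity). These force block sizes [1, 1].

Jordan blocks: (-5, 3), (-5, 2), (-4, 1), (-4, 1)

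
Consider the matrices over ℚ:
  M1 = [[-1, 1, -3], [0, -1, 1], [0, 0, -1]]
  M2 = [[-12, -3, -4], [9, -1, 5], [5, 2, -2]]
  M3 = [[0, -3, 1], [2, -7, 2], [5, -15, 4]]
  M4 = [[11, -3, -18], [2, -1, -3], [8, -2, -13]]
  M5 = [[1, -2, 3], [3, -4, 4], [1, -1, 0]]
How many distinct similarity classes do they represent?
3 classes: {M1, M4, M5}, {M2}, {M3}

Characteristic polynomials: χ_{M1} = (x + 1)^3, χ_{M2} = (x + 5)^3, χ_{M3} = (x + 1)^3, χ_{M4} = (x + 1)^3, χ_{M5} = (x + 1)^3.

{M1, M4, M5}: invariant factors (x + 1)^3.

{M2}: invariant factors (x + 5)^3.

{M3}: invariant factors x + 1, (x + 1)^2.

Matrices are similar if and only if their invariant-factor lists agree; the partition into similarity classes is {M1, M4, M5}, {M2}, {M3}.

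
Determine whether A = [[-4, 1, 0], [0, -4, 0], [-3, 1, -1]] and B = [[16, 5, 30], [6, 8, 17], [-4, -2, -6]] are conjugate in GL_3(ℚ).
trace(A) = -9 but trace(B) = 18. The trace is a similarity invariant, so A and B are not similar.

No.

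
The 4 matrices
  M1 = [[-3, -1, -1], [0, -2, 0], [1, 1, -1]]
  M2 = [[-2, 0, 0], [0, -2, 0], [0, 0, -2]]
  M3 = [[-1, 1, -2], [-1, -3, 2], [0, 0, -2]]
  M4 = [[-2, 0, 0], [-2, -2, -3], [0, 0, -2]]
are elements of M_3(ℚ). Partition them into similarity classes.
2 classes: {M1, M3, M4}, {M2}

Characteristic polynomials: χ_{M1} = (x + 2)^3, χ_{M2} = (x + 2)^3, χ_{M3} = (x + 2)^3, χ_{M4} = (x + 2)^3.

{M1, M3, M4}: invariant factors x + 2, (x + 2)^2.

{M2}: invariant factors x + 2, x + 2, x + 2.

Matrices are similar if and only if their invariant-factor lists agree; the partition into similarity classes is {M1, M3, M4}, {M2}.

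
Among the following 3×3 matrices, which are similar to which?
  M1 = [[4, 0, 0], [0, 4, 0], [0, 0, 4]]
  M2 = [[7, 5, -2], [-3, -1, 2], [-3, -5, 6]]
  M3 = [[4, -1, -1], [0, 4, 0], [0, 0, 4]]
2 classes: {M1}, {M2, M3}

Characteristic polynomials: χ_{M1} = (x - 4)^3, χ_{M2} = (x - 4)^3, χ_{M3} = (x - 4)^3.

{M1}: invariant factors x - 4, x - 4, x - 4.

{M2, M3}: invariant factors x - 4, (x - 4)^2.

Matrices are similar if and only if their invariant-factor lists agree; the partition into similarity classes is {M1}, {M2, M3}.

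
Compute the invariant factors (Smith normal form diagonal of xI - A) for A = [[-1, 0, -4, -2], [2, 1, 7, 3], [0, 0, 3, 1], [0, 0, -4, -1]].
(x - 1)^3(x + 1)

The Jordan structure of A has elementary divisors (x + 1), (x - 1)^3. Arranging the block sizes at each eigenvalue in decreasing order and taking row products gives the invariant factors.

Invariant factors (smallest first, each dividing the next): (x - 1)^3(x + 1).

Check: the last factor (x - 1)^3(x + 1) is the minimal polynomial, and the product (x - 1)^3(x + 1) is the characteristic polynomial.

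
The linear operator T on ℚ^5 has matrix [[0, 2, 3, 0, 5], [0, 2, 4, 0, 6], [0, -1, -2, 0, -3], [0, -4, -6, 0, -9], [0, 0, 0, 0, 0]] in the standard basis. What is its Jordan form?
J = [[0, 1, 0, 0, 0], [0, 0, 1, 0, 0], [0, 0, 0, 0, 0], [0, 0, 0, 0, 1], [0, 0, 0, 0, 0]]

The characteristic polynomial is det(xI - A) = x^5, so the eigenvalues are 0 (algebraic multiplicity 5).

For λ = 0: rank(A) = 3, rank(A^2) = 1, rank(A^3) = 0. The eigenspace has dimension 5 - 3 = 2, so there are 2 Jordan blocks; the rank sequence gives block sizes [3, 2].

Assembling the blocks gives the Jordan form J above.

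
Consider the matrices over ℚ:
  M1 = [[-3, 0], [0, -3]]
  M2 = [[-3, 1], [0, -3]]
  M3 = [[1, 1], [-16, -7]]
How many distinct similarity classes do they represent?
2 classes: {M1}, {M2, M3}

Characteristic polynomials: χ_{M1} = (x + 3)^2, χ_{M2} = (x + 3)^2, χ_{M3} = (x + 3)^2.

{M1}: invariant factors x + 3, x + 3.

{M2, M3}: invariant factors (x + 3)^2.

Matrices are similar if and only if their invariant-factor lists agree; the partition into similarity classes is {M1}, {M2, M3}.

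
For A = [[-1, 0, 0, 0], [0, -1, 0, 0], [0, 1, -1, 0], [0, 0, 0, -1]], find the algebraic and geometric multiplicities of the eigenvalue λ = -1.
The characteristic polynomial is (x + 1)^4, so the factor x + 1 appears with exponent 4: the algebraic multiplicity is 4.

rank(A + I) = 1, so the eigenspace has dimension 4 - 1 = 3: the geometric multiplicity is 3.

Since 3 < 4, A is not diagonalizable.

algebraic multiplicity 4, geometric multiplicity 3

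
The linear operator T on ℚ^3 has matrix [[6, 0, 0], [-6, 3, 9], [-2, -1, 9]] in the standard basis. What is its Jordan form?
The characteristic polynomial is det(xI - A) = (x - 6)^3, so the eigenvalues are 6 (algebraic multiplicity 3).

For λ = 6: rank(A - 6I) = 1, rank((A - 6I)^2) = 0. The eigenspace has dimension 3 - 1 = 2, so there are 2 Jordan blocks; the rank sequence gives block sizes [2, 1].

Assembling the blocks gives the Jordan form J above.

J = [[6, 1, 0], [0, 6, 0], [0, 0, 6]]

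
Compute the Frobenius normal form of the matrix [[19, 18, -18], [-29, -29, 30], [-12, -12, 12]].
The invariant factors of A (the non-unit diagonal entries of the Smith normal form of xI - A over ℚ[x]) are (x - 4)(x^2 + 2x + 3), each dividing the next. The characteristic polynomial is their product, (x - 4)(x^2 + 2x + 3).

The rational canonical form is the block-diagonal matrix of companion matrices C(f_i):
R = [[0, 0, 12], [1, 0, 5], [0, 1, 2]].

Note the characteristic polynomial does not split into linear factors over ℚ, so A has no Jordan form over ℚ; the rational canonical form exists over any field.

R = [[0, 0, 12], [1, 0, 5], [0, 1, 2]]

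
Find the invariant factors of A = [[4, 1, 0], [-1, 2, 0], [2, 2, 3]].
The Jordan structure of A has elementary divisors (x - 3)^2, (x - 3). Arranging the block sizes at each eigenvalue in decreasing order and taking row products gives the invariant factors.

Invariant factors (smallest first, each dividing the next): x - 3, (x - 3)^2.

Check: the last factor (x - 3)^2 is the minimal polynomial, and the product (x - 3)^3 is the characteristic polynomial.

x - 3, (x - 3)^2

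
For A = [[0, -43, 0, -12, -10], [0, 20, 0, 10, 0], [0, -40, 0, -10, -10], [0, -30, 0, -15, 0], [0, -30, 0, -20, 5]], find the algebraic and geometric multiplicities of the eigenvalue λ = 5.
The characteristic polynomial is x^3(x - 5)^2, so the factor x - 5 appears with exponent 2: the algebraic multiplicity is 2.

rank(A - 5I) = 3, so the eigenspace has dimension 5 - 3 = 2: the geometric multiplicity is 2.

algebraic multiplicity 2, geometric multiplicity 2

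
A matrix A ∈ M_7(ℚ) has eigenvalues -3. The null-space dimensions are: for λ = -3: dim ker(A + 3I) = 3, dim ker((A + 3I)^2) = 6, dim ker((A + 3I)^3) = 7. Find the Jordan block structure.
Jordan blocks: (-3, 3), (-3, 2), (-3, 2)

λ = -3: successive nullity increments [3, 3, 1] count blocks of size ≥ k; block sizes are [3, 2, 2].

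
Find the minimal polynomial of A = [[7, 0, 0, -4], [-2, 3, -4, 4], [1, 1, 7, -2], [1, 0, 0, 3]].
m_A(x) = (x - 5)^2

The characteristic polynomial factors as (x - 5)^4. The minimal polynomial is ∏(x - λ)^{k_λ} where k_λ is the size of the largest Jordan block at λ.

For λ = 5: rank(A - 5I) = 2, and the largest Jordan block has size 2 (the smallest k with rank((A - 5I)^k) = rank((A - 5I)^(k+1))).

So m_A(x) = (x - 5)^2.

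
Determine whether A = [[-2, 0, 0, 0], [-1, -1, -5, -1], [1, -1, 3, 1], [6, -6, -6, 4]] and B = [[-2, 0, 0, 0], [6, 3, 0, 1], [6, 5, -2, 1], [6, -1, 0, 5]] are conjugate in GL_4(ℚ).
Two matrices over a field are similar if and only if they have the same invariant factors.

Both A and B have characteristic polynomial (x - 4)^2(x + 2)^2 and minimal polynomial (x - 4)^2(x + 2). Computing further, both have invariant factors x + 2, (x - 4)^2(x + 2). Hence A and B are similar.

Yes.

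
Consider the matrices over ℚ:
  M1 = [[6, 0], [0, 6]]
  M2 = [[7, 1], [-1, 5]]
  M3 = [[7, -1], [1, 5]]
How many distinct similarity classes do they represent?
2 classes: {M1}, {M2, M3}

Characteristic polynomials: χ_{M1} = (x - 6)^2, χ_{M2} = (x - 6)^2, χ_{M3} = (x - 6)^2.

{M1}: invariant factors x - 6, x - 6.

{M2, M3}: invariant factors (x - 6)^2.

Matrices are similar if and only if their invariant-factor lists agree; the partition into similarity classes is {M1}, {M2, M3}.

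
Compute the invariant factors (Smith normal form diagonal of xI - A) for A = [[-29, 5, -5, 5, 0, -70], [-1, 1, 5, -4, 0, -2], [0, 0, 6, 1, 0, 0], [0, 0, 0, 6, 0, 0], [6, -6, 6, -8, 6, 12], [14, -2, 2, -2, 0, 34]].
The Jordan structure of A has elementary divisors x^2, (x - 6)^2, (x - 6), (x - 6). Arranging the block sizes at each eigenvalue in decreasing order and taking row products gives the invariant factors.

Invariant factors (smallest first, each dividing the next): x - 6, x - 6, x^2(x - 6)^2.

Check: the last factor x^2(x - 6)^2 is the minimal polynomial, and the product x^2(x - 6)^4 is the characteristic polynomial.

x - 6, x - 6, x^2(x - 6)^2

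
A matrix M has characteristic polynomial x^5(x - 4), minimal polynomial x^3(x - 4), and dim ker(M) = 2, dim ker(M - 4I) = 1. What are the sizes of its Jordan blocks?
Jordan blocks: (0, 3), (0, 2), (4, 1)

λ = 0: algebraic multiplicity 5 (exponent in χ_M), largest block size 3 (exponent in m_M), 2 blocks (geometric multiplicity). These force block sizes [3, 2].
λ = 4: algebraic multiplicity 1 (exponent in χ_M), largest block size 1 (exponent in m_M), 1 block (geometric multiplicity). This forces block sizes [1].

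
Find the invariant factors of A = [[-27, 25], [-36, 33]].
(x - 3)^2

The Jordan structure of A has elementary divisors (x - 3)^2. Arranging the block sizes at each eigenvalue in decreasing order and taking row products gives the invariant factors.

Invariant factors (smallest first, each dividing the next): (x - 3)^2.

Check: the last factor (x - 3)^2 is the minimal polynomial, and the product (x - 3)^2 is the characteristic polynomial.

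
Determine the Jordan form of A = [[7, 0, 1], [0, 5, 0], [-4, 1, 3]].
The characteristic polynomial is det(xI - A) = (x - 5)^3, so the eigenvalues are 5 (algebraic multiplicity 3).

For λ = 5: rank(A - 5I) = 2, rank((A - 5I)^2) = 1, rank((A - 5I)^3) = 0. The eigenspace has dimension 3 - 2 = 1, so there is 1 Jordan block; the rank sequence gives block sizes [3].

Assembling the blocks gives the Jordan form J above.

J = [[5, 1, 0], [0, 5, 1], [0, 0, 5]]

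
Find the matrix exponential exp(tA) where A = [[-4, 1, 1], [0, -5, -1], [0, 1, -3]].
e^{tA} = [[e^{-4*t}, t*e^{-4*t}, t*e^{-4*t}], [0, (1 - t)*e^{-4*t}, -t*e^{-4*t}], [0, t*e^{-4*t}, (t + 1)*e^{-4*t}]]

A has Jordan form J = [[-4, 1, 0], [0, -4, 0], [0, 0, -4]] with A = PJP^{-1}, so e^{tA} = P e^{tJ} P^{-1}.

For a Jordan block J_k(λ), e^{tJ_k(λ)} = e^{λt} · (I + tN + t^2 N^2/2! + ... + t^{k-1} N^{k-1}/(k-1)!) where N is the nilpotent superdiagonal part.

Assembling the blocks and conjugating back gives the entries of e^{tA} as shown above.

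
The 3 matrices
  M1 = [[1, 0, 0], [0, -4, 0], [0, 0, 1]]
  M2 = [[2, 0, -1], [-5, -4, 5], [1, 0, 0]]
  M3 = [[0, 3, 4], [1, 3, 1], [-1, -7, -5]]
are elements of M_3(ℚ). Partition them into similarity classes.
Characteristic polynomials: χ_{M1} = (x - 1)^2(x + 4), χ_{M2} = (x - 1)^2(x + 4), χ_{M3} = (x - 1)^2(x + 4).

{M1}: invariant factors x - 1, (x - 1)(x + 4).

{M2, M3}: invariant factors (x - 1)^2(x + 4).

Matrices are similar if and only if their invariant-factor lists agree; the partition into similarity classes is {M1}, {M2, M3}.

2 classes: {M1}, {M2, M3}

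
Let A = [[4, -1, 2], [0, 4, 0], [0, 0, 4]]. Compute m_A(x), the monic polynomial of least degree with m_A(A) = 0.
The characteristic polynomial factors as (x - 4)^3. The minimal polynomial is ∏(x - λ)^{k_λ} where k_λ is the size of the largest Jordan block at λ.

For λ = 4: rank(A - 4I) = 1, and the largest Jordan block has size 2 (the smallest k with rank((A - 4I)^k) = rank((A - 4I)^(k+1))).

So m_A(x) = (x - 4)^2.

m_A(x) = (x - 4)^2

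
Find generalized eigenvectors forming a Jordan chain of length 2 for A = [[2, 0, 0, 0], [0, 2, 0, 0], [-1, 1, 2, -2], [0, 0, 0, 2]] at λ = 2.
v_1 = [[0, 1, 0, 0]]^T, v_2 = [[0, 0, 1, 0]]^T

We seek v_1 ∈ ker((A - 2I)^2) \ ker(A - 2I), then set v_{i+1} = (A - 2I) v_i.

One such chain is v_1 = [[0, 1, 0, 0]]^T, v_2 = [[0, 0, 1, 0]]^T. Check: (A - 2I) v_2 = [[0, 0, 0, 0]]^T = 0.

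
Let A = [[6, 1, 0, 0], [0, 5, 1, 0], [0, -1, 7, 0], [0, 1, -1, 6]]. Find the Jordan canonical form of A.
The characteristic polynomial is det(xI - A) = (x - 6)^4, so the eigenvalues are 6 (algebraic multiplicity 4).

For λ = 6: rank(A - 6I) = 2, rank((A - 6I)^2) = 1, rank((A - 6I)^3) = 0. The eigenspace has dimension 4 - 2 = 2, so there are 2 Jordan blocks; the rank sequence gives block sizes [3, 1].

Assembling the blocks gives the Jordan form J above.

J = [[6, 1, 0, 0], [0, 6, 1, 0], [0, 0, 6, 0], [0, 0, 0, 6]]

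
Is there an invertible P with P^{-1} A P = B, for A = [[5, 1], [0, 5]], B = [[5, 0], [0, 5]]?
Both have characteristic polynomial (x - 5)^2, but the minimal polynomial of A is (x - 5)^2 while the minimal polynomial of B is x - 5. The minimal polynomial is a similarity invariant, so A and B are not similar.

No.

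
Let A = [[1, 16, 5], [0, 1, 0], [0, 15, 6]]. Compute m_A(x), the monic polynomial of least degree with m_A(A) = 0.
m_A(x) = (x - 6)(x - 1)^2

The characteristic polynomial factors as (x - 6)(x - 1)^2. The minimal polynomial is ∏(x - λ)^{k_λ} where k_λ is the size of the largest Jordan block at λ.

For λ = 1: rank(A - I) = 2, and the largest Jordan block has size 2 (the smallest k with rank((A - I)^k) = rank((A - I)^(k+1))).
For λ = 6: rank(A - 6I) = 2, and the largest Jordan block has size 1 (the smallest k with rank((A - 6I)^k) = rank((A - 6I)^(k+1))).

So m_A(x) = (x - 6)(x - 1)^2.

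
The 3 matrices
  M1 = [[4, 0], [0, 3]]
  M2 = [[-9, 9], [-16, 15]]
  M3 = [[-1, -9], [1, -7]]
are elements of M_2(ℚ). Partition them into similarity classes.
Characteristic polynomials: χ_{M1} = (x - 4)(x - 3), χ_{M2} = (x - 3)^2, χ_{M3} = (x + 4)^2.

{M1}: invariant factors (x - 4)(x - 3).

{M2}: invariant factors (x - 3)^2.

{M3}: invariant factors (x + 4)^2.

Matrices are similar if and only if their invariant-factor lists agree; the partition into similarity classes is {M1}, {M2}, {M3}.

3 classes: {M1}, {M2}, {M3}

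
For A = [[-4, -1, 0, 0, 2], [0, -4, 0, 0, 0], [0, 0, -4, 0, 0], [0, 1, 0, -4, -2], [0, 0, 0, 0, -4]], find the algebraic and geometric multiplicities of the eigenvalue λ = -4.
The characteristic polynomial is (x + 4)^5, so the factor x + 4 appears with exponent 5: the algebraic multiplicity is 5.

rank(A + 4I) = 1, so the eigenspace has dimension 5 - 1 = 4: the geometric multiplicity is 4.

Since 4 < 5, A is not diagonalizable.

algebraic multiplicity 5, geometric multiplicity 4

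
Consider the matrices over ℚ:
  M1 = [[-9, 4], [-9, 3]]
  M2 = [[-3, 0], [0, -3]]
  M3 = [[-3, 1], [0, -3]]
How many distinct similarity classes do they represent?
Characteristic polynomials: χ_{M1} = (x + 3)^2, χ_{M2} = (x + 3)^2, χ_{M3} = (x + 3)^2.

{M1, M3}: invariant factors (x + 3)^2.

{M2}: invariant factors x + 3, x + 3.

Matrices are similar if and only if their invariant-factor lists agree; the partition into similarity classes is {M1, M3}, {M2}.

2 classes: {M1, M3}, {M2}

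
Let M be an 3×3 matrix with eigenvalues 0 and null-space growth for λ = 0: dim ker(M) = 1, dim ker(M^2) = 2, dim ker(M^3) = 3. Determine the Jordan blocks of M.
Jordan blocks: (0, 3)

λ = 0: successive nullity increments [1, 1, 1] count blocks of size ≥ k; block sizes are [3].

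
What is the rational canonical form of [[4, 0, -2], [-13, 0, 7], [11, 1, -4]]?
R = [[0, 0, -2], [1, 0, 1], [0, 1, 0]]

The invariant factors of A (the non-unit diagonal entries of the Smith normal form of xI - A over ℚ[x]) are x^3 - x + 2, each dividing the next. The characteristic polynomial is their product, x^3 - x + 2.

The rational canonical form is the block-diagonal matrix of companion matrices C(f_i):
R = [[0, 0, -2], [1, 0, 1], [0, 1, 0]].

Note the characteristic polynomial does not split into linear factors over ℚ, so A has no Jordan form over ℚ; the rational canonical form exists over any field.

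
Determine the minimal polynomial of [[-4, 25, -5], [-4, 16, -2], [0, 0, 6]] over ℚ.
m_A(x) = (x - 6)^2

The characteristic polynomial factors as (x - 6)^3. The minimal polynomial is ∏(x - λ)^{k_λ} where k_λ is the size of the largest Jordan block at λ.

For λ = 6: rank(A - 6I) = 1, and the largest Jordan block has size 2 (the smallest k with rank((A - 6I)^k) = rank((A - 6I)^(k+1))).

So m_A(x) = (x - 6)^2.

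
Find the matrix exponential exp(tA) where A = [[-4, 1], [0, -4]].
A has Jordan form J = [[-4, 1], [0, -4]] with A = PJP^{-1}, so e^{tA} = P e^{tJ} P^{-1}.

For a Jordan block J_k(λ), e^{tJ_k(λ)} = e^{λt} · (I + tN + t^2 N^2/2! + ... + t^{k-1} N^{k-1}/(k-1)!) where N is the nilpotent superdiagonal part.

Assembling the blocks and conjugating back gives the entries of e^{tA} as shown above.

e^{tA} = [[e^{-4*t}, t*e^{-4*t}], [0, e^{-4*t}]]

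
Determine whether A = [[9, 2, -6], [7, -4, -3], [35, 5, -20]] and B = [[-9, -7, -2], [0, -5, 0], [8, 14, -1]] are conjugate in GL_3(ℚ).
Yes.

Two matrices over a field are similar if and only if they have the same invariant factors.

Both A and B have characteristic polynomial (x + 5)^3 and minimal polynomial (x + 5)^2. Computing further, both have invariant factors x + 5, (x + 5)^2. Hence A and B are similar.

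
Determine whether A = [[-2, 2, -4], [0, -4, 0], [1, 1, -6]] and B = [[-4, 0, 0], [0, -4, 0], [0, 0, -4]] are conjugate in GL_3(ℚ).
No.

Both have characteristic polynomial (x + 4)^3, but the minimal polynomial of A is (x + 4)^2 while the minimal polynomial of B is x + 4. The minimal polynomial is a similarity invariant, so A and B are not similar.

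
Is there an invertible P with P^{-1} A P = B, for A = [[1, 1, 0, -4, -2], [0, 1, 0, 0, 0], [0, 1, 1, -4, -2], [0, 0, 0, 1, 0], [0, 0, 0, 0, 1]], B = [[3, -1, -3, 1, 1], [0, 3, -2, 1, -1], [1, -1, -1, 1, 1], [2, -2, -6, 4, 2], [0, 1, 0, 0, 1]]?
trace(A) = 5 but trace(B) = 10. The trace is a similarity invariant, so A and B are not similar.

No.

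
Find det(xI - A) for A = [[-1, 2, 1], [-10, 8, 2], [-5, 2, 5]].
χ_A(x) = (x - 4)^3

xI - A = [[x + 1, -2, -1], [10, x - 8, -2], [5, -2, x - 5]].

Expanding det(xI - A) along the first row:
det(xI - A) = + (x + 1)·det([[x - 8, -2], [-2, x - 5]]) - (-2)·det([[10, -2], [5, x - 5]]) + (-1)·det([[10, x - 8], [5, -2]]).

Evaluating gives χ_A(x) = x^3 - 12x^2 + 48x - 64 = (x - 4)^3.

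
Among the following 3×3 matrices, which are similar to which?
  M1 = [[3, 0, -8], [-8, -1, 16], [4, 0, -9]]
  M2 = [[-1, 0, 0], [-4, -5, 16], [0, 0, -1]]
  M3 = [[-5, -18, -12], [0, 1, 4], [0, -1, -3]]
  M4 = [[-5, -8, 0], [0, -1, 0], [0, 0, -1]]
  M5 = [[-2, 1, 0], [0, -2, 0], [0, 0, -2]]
3 classes: {M1, M2, M4}, {M3}, {M5}

Characteristic polynomials: χ_{M1} = (x + 1)^2(x + 5), χ_{M2} = (x + 1)^2(x + 5), χ_{M3} = (x + 1)^2(x + 5), χ_{M4} = (x + 1)^2(x + 5), χ_{M5} = (x + 2)^3.

{M1, M2, M4}: invariant factors x + 1, (x + 1)(x + 5).

{M3}: invariant factors (x + 1)^2(x + 5).

{M5}: invariant factors x + 2, (x + 2)^2.

Matrices are similar if and only if their invariant-factor lists agree; the partition into similarity classes is {M1, M2, M4}, {M3}, {M5}.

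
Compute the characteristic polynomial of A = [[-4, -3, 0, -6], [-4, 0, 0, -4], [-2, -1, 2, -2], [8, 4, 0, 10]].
χ_A(x) = (x - 2)^4

xI - A = [[x + 4, 3, 0, 6], [4, x, 0, 4], [2, 1, x - 2, 2], [-8, -4, 0, x - 10]].

Expanding det(xI - A) along the first row:
det(xI - A) = + (x + 4)·det([[x, 0, 4], [1, x - 2, 2], [-4, 0, x - 10]]) - (3)·det([[4, 0, 4], [2, x - 2, 2], [-8, 0, x - 10]]) + (0)·det([[4, x, 4], [2, 1, 2], [-8, -4, x - 10]]) - (6)·det([[4, x, 0], [2, 1, x - 2], [-8, -4, 0]]).

Evaluating gives χ_A(x) = x^4 - 8x^3 + 24x^2 - 32x + 16 = (x - 2)^4.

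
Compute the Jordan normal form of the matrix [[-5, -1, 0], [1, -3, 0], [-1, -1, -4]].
The characteristic polynomial is det(xI - A) = (x + 4)^3, so the eigenvalues are -4 (algebraic multiplicity 3).

For λ = -4: rank(A + 4I) = 1, rank((A + 4I)^2) = 0. The eigenspace has dimension 3 - 1 = 2, so there are 2 Jordan blocks; the rank sequence gives block sizes [2, 1].

Assembling the blocks gives the Jordan form J above.

J = [[-4, 1, 0], [0, -4, 0], [0, 0, -4]]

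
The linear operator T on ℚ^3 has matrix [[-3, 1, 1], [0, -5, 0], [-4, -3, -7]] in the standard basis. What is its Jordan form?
J = [[-5, 1, 0], [0, -5, 1], [0, 0, -5]]

The characteristic polynomial is det(xI - A) = (x + 5)^3, so the eigenvalues are -5 (algebraic multiplicity 3).

For λ = -5: rank(A + 5I) = 2, rank((A + 5I)^2) = 1, rank((A + 5I)^3) = 0. The eigenspace has dimension 3 - 2 = 1, so there is 1 Jordan block; the rank sequence gives block sizes [3].

Assembling the blocks gives the Jordan form J above.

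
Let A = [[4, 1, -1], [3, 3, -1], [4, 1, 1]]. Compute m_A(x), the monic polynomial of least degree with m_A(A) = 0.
The characteristic polynomial factors as (x - 3)^2(x - 2). The minimal polynomial is ∏(x - λ)^{k_λ} where k_λ is the size of the largest Jordan block at λ.

For λ = 2: rank(A - 2I) = 2, and the largest Jordan block has size 1 (the smallest k with rank((A - 2I)^k) = rank((A - 2I)^(k+1))).
For λ = 3: rank(A - 3I) = 2, and the largest Jordan block has size 2 (the smallest k with rank((A - 3I)^k) = rank((A - 3I)^(k+1))).

So m_A(x) = (x - 3)^2(x - 2).

m_A(x) = (x - 3)^2(x - 2)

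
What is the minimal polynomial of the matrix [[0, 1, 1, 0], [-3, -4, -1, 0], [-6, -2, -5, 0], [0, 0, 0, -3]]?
The characteristic polynomial factors as (x + 3)^4. The minimal polynomial is ∏(x - λ)^{k_λ} where k_λ is the size of the largest Jordan block at λ.

For λ = -3: rank(A + 3I) = 1, and the largest Jordan block has size 2 (the smallest k with rank((A + 3I)^k) = rank((A + 3I)^(k+1))).

So m_A(x) = (x + 3)^2.

m_A(x) = (x + 3)^2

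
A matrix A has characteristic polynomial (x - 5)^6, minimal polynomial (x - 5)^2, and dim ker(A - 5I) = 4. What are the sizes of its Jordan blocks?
λ = 5: algebraic multiplicity 6 (exponent in χ_A), largest block size 2 (exponent in m_A), 4 blocks (geometric multiplicity). These force block sizes [2, 2, 1, 1].

Jordan blocks: (5, 2), (5, 2), (5, 1), (5, 1)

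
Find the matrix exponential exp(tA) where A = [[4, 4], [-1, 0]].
A has Jordan form J = [[2, 1], [0, 2]] with A = PJP^{-1}, so e^{tA} = P e^{tJ} P^{-1}.

For a Jordan block J_k(λ), e^{tJ_k(λ)} = e^{λt} · (I + tN + t^2 N^2/2! + ... + t^{k-1} N^{k-1}/(k-1)!) where N is the nilpotent superdiagonal part.

Assembling the blocks and conjugating back gives the entries of e^{tA} as shown above.

e^{tA} = [[(2*t + 1)*e^{2*t}, 4*t*e^{2*t}], [-t*e^{2*t}, (1 - 2*t)*e^{2*t}]]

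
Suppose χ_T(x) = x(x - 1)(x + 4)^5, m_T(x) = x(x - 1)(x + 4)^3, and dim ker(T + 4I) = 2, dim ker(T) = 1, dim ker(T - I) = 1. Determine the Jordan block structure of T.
Jordan blocks: (-4, 3), (-4, 2), (0, 1), (1, 1)

λ = -4: algebraic multiplicity 5 (exponent in χ_T), largest block size 3 (exponent in m_T), 2 blocks (geometric multiplicity). These force block sizes [3, 2].
λ = 0: algebraic multiplicity 1 (exponent in χ_T), largest block size 1 (exponent in m_T), 1 block (geometric multiplicity). This forces block sizes [1].
λ = 1: algebraic multiplicity 1 (exponent in χ_T), largest block size 1 (exponent in m_T), 1 block (geometric multiplicity). This forces block sizes [1].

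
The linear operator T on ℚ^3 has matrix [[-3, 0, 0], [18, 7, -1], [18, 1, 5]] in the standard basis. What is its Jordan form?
The characteristic polynomial is det(xI - A) = (x - 6)^2(x + 3), so the eigenvalues are -3 (algebraic multiplicity 1), 6 (algebraic multiplicity 2).

For λ = -3: algebraic multiplicity 1 gives one 1×1 block.

For λ = 6: rank(A - 6I) = 2, rank((A - 6I)^2) = 1. The eigenspace has dimension 3 - 2 = 1, so there is 1 Jordan block; the rank sequence gives block sizes [2].

Assembling the blocks gives the Jordan form J above.

J = [[-3, 0, 0], [0, 6, 1], [0, 0, 6]]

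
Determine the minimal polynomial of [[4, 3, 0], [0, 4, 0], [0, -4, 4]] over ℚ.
m_A(x) = (x - 4)^2

The characteristic polynomial factors as (x - 4)^3. The minimal polynomial is ∏(x - λ)^{k_λ} where k_λ is the size of the largest Jordan block at λ.

For λ = 4: rank(A - 4I) = 1, and the largest Jordan block has size 2 (the smallest k with rank((A - 4I)^k) = rank((A - 4I)^(k+1))).

So m_A(x) = (x - 4)^2.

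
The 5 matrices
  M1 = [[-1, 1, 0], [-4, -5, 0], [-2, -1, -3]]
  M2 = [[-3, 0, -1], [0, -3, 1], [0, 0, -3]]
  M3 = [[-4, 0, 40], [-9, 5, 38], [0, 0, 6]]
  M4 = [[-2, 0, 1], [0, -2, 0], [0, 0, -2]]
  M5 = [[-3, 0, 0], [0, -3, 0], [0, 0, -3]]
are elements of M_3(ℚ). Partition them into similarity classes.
4 classes: {M1, M2}, {M3}, {M4}, {M5}

Characteristic polynomials: χ_{M1} = (x + 3)^3, χ_{M2} = (x + 3)^3, χ_{M3} = (x - 6)(x - 5)(x + 4), χ_{M4} = (x + 2)^3, χ_{M5} = (x + 3)^3.

{M1, M2}: invariant factors x + 3, (x + 3)^2.

{M3}: invariant factors (x - 6)(x - 5)(x + 4).

{M4}: invariant factors x + 2, (x + 2)^2.

{M5}: invariant factors x + 3, x + 3, x + 3.

Matrices are similar if and only if their invariant-factor lists agree; the partition into similarity classes is {M1, M2}, {M3}, {M4}, {M5}.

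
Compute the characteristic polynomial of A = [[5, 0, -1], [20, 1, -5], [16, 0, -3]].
χ_A(x) = (x - 1)^3

xI - A = [[x - 5, 0, 1], [-20, x - 1, 5], [-16, 0, x + 3]].

Expanding det(xI - A) along the first row:
det(xI - A) = + (x - 5)·det([[x - 1, 5], [0, x + 3]]) - (0)·det([[-20, 5], [-16, x + 3]]) + (1)·det([[-20, x - 1], [-16, 0]]).

Evaluating gives χ_A(x) = x^3 - 3x^2 + 3x - 1 = (x - 1)^3.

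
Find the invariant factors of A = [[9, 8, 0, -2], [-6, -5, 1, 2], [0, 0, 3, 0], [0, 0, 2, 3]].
x - 3, (x - 3)^2(x - 1)

The Jordan structure of A has elementary divisors (x - 1), (x - 3)^2, (x - 3). Arranging the block sizes at each eigenvalue in decreasing order and taking row products gives the invariant factors.

Invariant factors (smallest first, each dividing the next): x - 3, (x - 3)^2(x - 1).

Check: the last factor (x - 3)^2(x - 1) is the minimal polynomial, and the product (x - 3)^3(x - 1) is the characteristic polynomial.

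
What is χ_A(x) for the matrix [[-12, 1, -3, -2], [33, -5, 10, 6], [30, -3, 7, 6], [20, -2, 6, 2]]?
χ_A(x) = (x + 2)^4

xI - A = [[x + 12, -1, 3, 2], [-33, x + 5, -10, -6], [-30, 3, x - 7, -6], [-20, 2, -6, x - 2]].

Expanding det(xI - A) along the first row:
det(xI - A) = + (x + 12)·det([[x + 5, -10, -6], [3, x - 7, -6], [2, -6, x - 2]]) - (-1)·det([[-33, -10, -6], [-30, x - 7, -6], [-20, -6, x - 2]]) + (3)·det([[-33, x + 5, -6], [-30, 3, -6], [-20, 2, x - 2]]) - (2)·det([[-33, x + 5, -10], [-30, 3, x - 7], [-20, 2, -6]]).

Evaluating gives χ_A(x) = x^4 + 8x^3 + 24x^2 + 32x + 16 = (x + 2)^4.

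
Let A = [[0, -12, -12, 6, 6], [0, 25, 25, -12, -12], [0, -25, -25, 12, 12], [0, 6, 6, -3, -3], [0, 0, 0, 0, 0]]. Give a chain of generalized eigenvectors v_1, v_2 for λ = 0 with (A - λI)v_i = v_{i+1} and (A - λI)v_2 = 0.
We seek v_1 ∈ ker(A^2) \ ker(A), then set v_{i+1} = A v_i.

One such chain is v_1 = [[0, 0, 1, 0, 2]]^T, v_2 = [[0, 1, -1, 0, 0]]^T. Check: A v_2 = [[0, 0, 0, 0, 0]]^T = 0.

v_1 = [[0, 0, 1, 0, 2]]^T, v_2 = [[0, 1, -1, 0, 0]]^T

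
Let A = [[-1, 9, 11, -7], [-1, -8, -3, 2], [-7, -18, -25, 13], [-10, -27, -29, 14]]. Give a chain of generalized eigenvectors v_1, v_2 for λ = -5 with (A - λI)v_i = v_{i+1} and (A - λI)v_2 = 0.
v_1 = [[0, 0, 1, 1]]^T, v_2 = [[4, -1, -7, -10]]^T

We seek v_1 ∈ ker((A + 5I)^2) \ ker(A + 5I), then set v_{i+1} = (A + 5I) v_i.

One such chain is v_1 = [[0, 0, 1, 1]]^T, v_2 = [[4, -1, -7, -10]]^T. Check: (A + 5I) v_2 = [[0, 0, 0, 0]]^T = 0.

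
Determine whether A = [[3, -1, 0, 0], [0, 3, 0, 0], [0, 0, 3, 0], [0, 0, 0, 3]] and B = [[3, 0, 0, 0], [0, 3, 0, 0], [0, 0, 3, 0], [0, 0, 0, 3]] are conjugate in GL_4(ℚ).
No.

Both have characteristic polynomial (x - 3)^4, but the minimal polynomial of A is (x - 3)^2 while the minimal polynomial of B is x - 3. The minimal polynomial is a similarity invariant, so A and B are not similar.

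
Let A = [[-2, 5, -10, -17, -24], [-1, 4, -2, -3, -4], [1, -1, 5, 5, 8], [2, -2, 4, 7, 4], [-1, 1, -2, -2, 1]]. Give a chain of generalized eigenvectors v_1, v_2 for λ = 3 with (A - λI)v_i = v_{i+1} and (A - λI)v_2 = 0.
v_1 = [[0, 1, 0, 0, 0]]^T, v_2 = [[5, 1, -1, -2, 1]]^T

We seek v_1 ∈ ker((A - 3I)^2) \ ker(A - 3I), then set v_{i+1} = (A - 3I) v_i.

One such chain is v_1 = [[0, 1, 0, 0, 0]]^T, v_2 = [[5, 1, -1, -2, 1]]^T. Check: (A - 3I) v_2 = [[0, 0, 0, 0, 0]]^T = 0.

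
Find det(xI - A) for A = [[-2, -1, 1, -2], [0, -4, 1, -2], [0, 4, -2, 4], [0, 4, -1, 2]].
χ_A(x) = x(x + 2)^3

xI - A = [[x + 2, 1, -1, 2], [0, x + 4, -1, 2], [0, -4, x + 2, -4], [0, -4, 1, x - 2]].

Expanding det(xI - A) along the first row:
det(xI - A) = + (x + 2)·det([[x + 4, -1, 2], [-4, x + 2, -4], [-4, 1, x - 2]]) - (1)·det([[0, -1, 2], [0, x + 2, -4], [0, 1, x - 2]]) + (-1)·det([[0, x + 4, 2], [0, -4, -4], [0, -4, x - 2]]) - (2)·det([[0, x + 4, -1], [0, -4, x + 2], [0, -4, 1]]).

Evaluating gives χ_A(x) = x^4 + 6x^3 + 12x^2 + 8x = x(x + 2)^3.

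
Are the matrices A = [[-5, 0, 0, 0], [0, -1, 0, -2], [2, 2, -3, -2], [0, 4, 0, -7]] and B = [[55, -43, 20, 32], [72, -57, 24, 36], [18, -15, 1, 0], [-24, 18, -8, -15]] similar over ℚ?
Both have characteristic polynomial (x + 3)^2(x + 5)^2, but the minimal polynomial of A is (x + 3)(x + 5) while the minimal polynomial of B is (x + 3)(x + 5)^2. The minimal polynomial is a similarity invariant, so A and B are not similar.

No.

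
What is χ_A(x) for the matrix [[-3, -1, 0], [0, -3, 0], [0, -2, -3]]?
χ_A(x) = (x + 3)^3

xI - A = [[x + 3, 1, 0], [0, x + 3, 0], [0, 2, x + 3]].

Expanding det(xI - A) along the first row:
det(xI - A) = + (x + 3)·det([[x + 3, 0], [2, x + 3]]) - (1)·det([[0, 0], [0, x + 3]]) + (0)·det([[0, x + 3], [0, 2]]).

Evaluating gives χ_A(x) = x^3 + 9x^2 + 27x + 27 = (x + 3)^3.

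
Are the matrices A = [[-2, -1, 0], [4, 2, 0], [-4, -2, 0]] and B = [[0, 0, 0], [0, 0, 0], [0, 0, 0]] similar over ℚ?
No.

Both have characteristic polynomial x^3, but the minimal polynomial of A is x^2 while the minimal polynomial of B is x. The minimal polynomial is a similarity invariant, so A and B are not similar.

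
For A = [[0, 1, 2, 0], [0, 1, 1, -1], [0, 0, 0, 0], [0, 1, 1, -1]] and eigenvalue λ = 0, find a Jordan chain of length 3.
We seek v_1 ∈ ker(A^3) \ ker(A^2), then set v_{i+1} = A v_i.

One such chain is v_1 = [[-1, -1, 1, -1]]^T, v_2 = [[1, 1, 0, 1]]^T, v_3 = [[1, 0, 0, 0]]^T. Check: A v_3 = [[0, 0, 0, 0]]^T = 0.

v_1 = [[-1, -1, 1, -1]]^T, v_2 = [[1, 1, 0, 1]]^T, v_3 = [[1, 0, 0, 0]]^T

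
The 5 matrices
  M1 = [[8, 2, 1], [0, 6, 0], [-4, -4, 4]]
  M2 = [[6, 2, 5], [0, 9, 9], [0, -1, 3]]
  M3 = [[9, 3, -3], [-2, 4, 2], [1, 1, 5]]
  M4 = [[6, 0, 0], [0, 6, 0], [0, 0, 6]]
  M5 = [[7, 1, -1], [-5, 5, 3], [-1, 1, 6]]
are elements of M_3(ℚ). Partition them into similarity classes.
3 classes: {M1, M3}, {M2, M5}, {M4}

Characteristic polynomials: χ_{M1} = (x - 6)^3, χ_{M2} = (x - 6)^3, χ_{M3} = (x - 6)^3, χ_{M4} = (x - 6)^3, χ_{M5} = (x - 6)^3.

{M1, M3}: invariant factors x - 6, (x - 6)^2.

{M2, M5}: invariant factors (x - 6)^3.

{M4}: invariant factors x - 6, x - 6, x - 6.

Matrices are similar if and only if their invariant-factor lists agree; the partition into similarity classes is {M1, M3}, {M2, M5}, {M4}.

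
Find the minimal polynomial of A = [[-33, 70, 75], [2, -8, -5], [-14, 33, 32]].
m_A(x) = (x + 3)^3

The characteristic polynomial factors as (x + 3)^3. The minimal polynomial is ∏(x - λ)^{k_λ} where k_λ is the size of the largest Jordan block at λ.

For λ = -3: rank(A + 3I) = 2, and the largest Jordan block has size 3 (the smallest k with rank((A + 3I)^k) = rank((A + 3I)^(k+1))).

So m_A(x) = (x + 3)^3.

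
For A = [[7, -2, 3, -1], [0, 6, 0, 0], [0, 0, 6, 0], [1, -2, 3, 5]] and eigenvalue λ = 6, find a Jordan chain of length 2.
v_1 = [[0, -7, -11, -20]]^T, v_2 = [[1, 0, 0, 1]]^T

We seek v_1 ∈ ker((A - 6I)^2) \ ker(A - 6I), then set v_{i+1} = (A - 6I) v_i.

One such chain is v_1 = [[0, -7, -11, -20]]^T, v_2 = [[1, 0, 0, 1]]^T. Check: (A - 6I) v_2 = [[0, 0, 0, 0]]^T = 0.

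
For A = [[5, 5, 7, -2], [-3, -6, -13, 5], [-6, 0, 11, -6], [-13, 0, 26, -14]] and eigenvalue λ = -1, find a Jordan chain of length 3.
We seek v_1 ∈ ker((A + I)^3) \ ker((A + I)^2), then set v_{i+1} = (A + I) v_i.

One such chain is v_1 = [[-2, 0, 5, 12]]^T, v_2 = [[-1, 1, 0, 0]]^T, v_3 = [[-1, -2, 6, 13]]^T. Check: (A + I) v_3 = [[0, 0, 0, 0]]^T = 0.

v_1 = [[-2, 0, 5, 12]]^T, v_2 = [[-1, 1, 0, 0]]^T, v_3 = [[-1, -2, 6, 13]]^T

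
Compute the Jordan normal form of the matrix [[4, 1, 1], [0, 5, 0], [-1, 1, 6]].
J = [[5, 1, 0], [0, 5, 0], [0, 0, 5]]

The characteristic polynomial is det(xI - A) = (x - 5)^3, so the eigenvalues are 5 (algebraic multiplicity 3).

For λ = 5: rank(A - 5I) = 1, rank((A - 5I)^2) = 0. The eigenspace has dimension 3 - 1 = 2, so there are 2 Jordan blocks; the rank sequence gives block sizes [2, 1].

Assembling the blocks gives the Jordan form J above.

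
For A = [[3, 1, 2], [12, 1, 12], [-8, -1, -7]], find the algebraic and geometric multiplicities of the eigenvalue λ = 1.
The characteristic polynomial is (x - 1)^2(x + 5), so the factor x - 1 appears with exponent 2: the algebraic multiplicity is 2.

rank(A - I) = 2, so the eigenspace has dimension 3 - 2 = 1: the geometric multiplicity is 1.

Since 1 < 2, A is not diagonalizable.

algebraic multiplicity 2, geometric multiplicity 1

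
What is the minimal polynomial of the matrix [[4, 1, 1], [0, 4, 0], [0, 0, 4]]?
m_A(x) = (x - 4)^2

The characteristic polynomial factors as (x - 4)^3. The minimal polynomial is ∏(x - λ)^{k_λ} where k_λ is the size of the largest Jordan block at λ.

For λ = 4: rank(A - 4I) = 1, and the largest Jordan block has size 2 (the smallest k with rank((A - 4I)^k) = rank((A - 4I)^(k+1))).

So m_A(x) = (x - 4)^2.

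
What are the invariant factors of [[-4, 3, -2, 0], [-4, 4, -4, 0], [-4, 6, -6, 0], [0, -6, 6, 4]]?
x + 2, (x - 4)(x + 2)^2

The Jordan structure of A has elementary divisors (x + 2)^2, (x + 2), (x - 4). Arranging the block sizes at each eigenvalue in decreasing order and taking row products gives the invariant factors.

Invariant factors (smallest first, each dividing the next): x + 2, (x - 4)(x + 2)^2.

Check: the last factor (x - 4)(x + 2)^2 is the minimal polynomial, and the product (x - 4)(x + 2)^3 is the characteristic polynomial.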